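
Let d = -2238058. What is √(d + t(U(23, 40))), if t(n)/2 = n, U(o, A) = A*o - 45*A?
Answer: I*√2239818 ≈ 1496.6*I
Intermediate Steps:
U(o, A) = -45*A + A*o
t(n) = 2*n
√(d + t(U(23, 40))) = √(-2238058 + 2*(40*(-45 + 23))) = √(-2238058 + 2*(40*(-22))) = √(-2238058 + 2*(-880)) = √(-2238058 - 1760) = √(-2239818) = I*√2239818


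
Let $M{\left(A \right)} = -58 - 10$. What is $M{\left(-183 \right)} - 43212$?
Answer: $-43280$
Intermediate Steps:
$M{\left(A \right)} = -68$ ($M{\left(A \right)} = -58 - 10 = -68$)
$M{\left(-183 \right)} - 43212 = -68 - 43212 = -43280$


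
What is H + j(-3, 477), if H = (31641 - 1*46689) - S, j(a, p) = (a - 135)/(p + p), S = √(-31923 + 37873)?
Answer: -2392655/159 - 5*√238 ≈ -15125.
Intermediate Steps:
S = 5*√238 (S = √5950 = 5*√238 ≈ 77.136)
j(a, p) = (-135 + a)/(2*p) (j(a, p) = (-135 + a)/((2*p)) = (-135 + a)*(1/(2*p)) = (-135 + a)/(2*p))
H = -15048 - 5*√238 (H = (31641 - 1*46689) - 5*√238 = (31641 - 46689) - 5*√238 = -15048 - 5*√238 ≈ -15125.)
H + j(-3, 477) = (-15048 - 5*√238) + (½)*(-135 - 3)/477 = (-15048 - 5*√238) + (½)*(1/477)*(-138) = (-15048 - 5*√238) - 23/159 = -2392655/159 - 5*√238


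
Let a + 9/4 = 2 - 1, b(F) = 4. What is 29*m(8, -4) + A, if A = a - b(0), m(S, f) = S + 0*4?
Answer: 907/4 ≈ 226.75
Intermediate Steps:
a = -5/4 (a = -9/4 + (2 - 1) = -9/4 + 1 = -5/4 ≈ -1.2500)
m(S, f) = S (m(S, f) = S + 0 = S)
A = -21/4 (A = -5/4 - 1*4 = -5/4 - 4 = -21/4 ≈ -5.2500)
29*m(8, -4) + A = 29*8 - 21/4 = 232 - 21/4 = 907/4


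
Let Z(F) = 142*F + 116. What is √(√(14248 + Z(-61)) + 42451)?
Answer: √(42451 + √5702) ≈ 206.22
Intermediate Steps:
Z(F) = 116 + 142*F
√(√(14248 + Z(-61)) + 42451) = √(√(14248 + (116 + 142*(-61))) + 42451) = √(√(14248 + (116 - 8662)) + 42451) = √(√(14248 - 8546) + 42451) = √(√5702 + 42451) = √(42451 + √5702)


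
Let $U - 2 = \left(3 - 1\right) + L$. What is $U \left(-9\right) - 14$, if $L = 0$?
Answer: $-50$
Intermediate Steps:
$U = 4$ ($U = 2 + \left(\left(3 - 1\right) + 0\right) = 2 + \left(2 + 0\right) = 2 + 2 = 4$)
$U \left(-9\right) - 14 = 4 \left(-9\right) - 14 = -36 - 14 = -50$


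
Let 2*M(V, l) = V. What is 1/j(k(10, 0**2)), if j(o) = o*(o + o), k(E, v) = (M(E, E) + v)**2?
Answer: 1/1250 ≈ 0.00080000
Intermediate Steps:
M(V, l) = V/2
k(E, v) = (v + E/2)**2 (k(E, v) = (E/2 + v)**2 = (v + E/2)**2)
j(o) = 2*o**2 (j(o) = o*(2*o) = 2*o**2)
1/j(k(10, 0**2)) = 1/(2*((10 + 2*0**2)**2/4)**2) = 1/(2*((10 + 2*0)**2/4)**2) = 1/(2*((10 + 0)**2/4)**2) = 1/(2*((1/4)*10**2)**2) = 1/(2*((1/4)*100)**2) = 1/(2*25**2) = 1/(2*625) = 1/1250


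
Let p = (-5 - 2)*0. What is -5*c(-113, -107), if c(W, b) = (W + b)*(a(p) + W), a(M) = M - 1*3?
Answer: -127600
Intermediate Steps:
p = 0 (p = -7*0 = 0)
a(M) = -3 + M (a(M) = M - 3 = -3 + M)
c(W, b) = (-3 + W)*(W + b) (c(W, b) = (W + b)*((-3 + 0) + W) = (W + b)*(-3 + W) = (-3 + W)*(W + b))
-5*c(-113, -107) = -5*((-113)² - 3*(-113) - 3*(-107) - 113*(-107)) = -5*(12769 + 339 + 321 + 12091) = -5*25520 = -127600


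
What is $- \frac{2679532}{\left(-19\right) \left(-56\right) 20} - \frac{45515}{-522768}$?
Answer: $- \frac{2302310897}{18296880} \approx -125.83$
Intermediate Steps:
$- \frac{2679532}{\left(-19\right) \left(-56\right) 20} - \frac{45515}{-522768} = - \frac{2679532}{1064 \cdot 20} - - \frac{45515}{522768} = - \frac{2679532}{21280} + \frac{45515}{522768} = \left(-2679532\right) \frac{1}{21280} + \frac{45515}{522768} = - \frac{35257}{280} + \frac{45515}{522768} = - \frac{2302310897}{18296880}$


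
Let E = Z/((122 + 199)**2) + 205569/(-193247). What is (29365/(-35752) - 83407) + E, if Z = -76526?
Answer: -59379884735377836235/711906842268504 ≈ -83410.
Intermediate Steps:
E = -35970455251/19912364127 (E = -76526/(122 + 199)**2 + 205569/(-193247) = -76526/(321**2) + 205569*(-1/193247) = -76526/103041 - 205569/193247 = -35970455251/19912364127 ≈ -1.8064)
(29365/(-35752) - 83407) + E = (29365/(-35752) - 83407) - 35970455251/19912364127 = (29365*(-1/35752) - 83407) - 35970455251/19912364127 = (-29365/35752 - 83407) - 35970455251/19912364127 = -2981996429/35752 - 35970455251/19912364127 = -59379884735377836235/711906842268504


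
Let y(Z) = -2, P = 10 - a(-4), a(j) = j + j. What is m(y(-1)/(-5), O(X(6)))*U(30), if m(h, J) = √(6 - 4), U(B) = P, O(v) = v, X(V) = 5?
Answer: 18*√2 ≈ 25.456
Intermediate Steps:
a(j) = 2*j
P = 18 (P = 10 - 2*(-4) = 10 - 1*(-8) = 10 + 8 = 18)
U(B) = 18
m(h, J) = √2
m(y(-1)/(-5), O(X(6)))*U(30) = √2*18 = 18*√2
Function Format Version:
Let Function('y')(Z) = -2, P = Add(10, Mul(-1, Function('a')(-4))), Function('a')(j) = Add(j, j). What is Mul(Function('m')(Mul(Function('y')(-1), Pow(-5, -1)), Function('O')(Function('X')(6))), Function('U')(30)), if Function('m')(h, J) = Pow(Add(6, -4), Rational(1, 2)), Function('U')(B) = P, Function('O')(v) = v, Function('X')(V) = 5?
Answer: Mul(18, Pow(2, Rational(1, 2))) ≈ 25.456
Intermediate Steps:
Function('a')(j) = Mul(2, j)
P = 18 (P = Add(10, Mul(-1, Mul(2, -4))) = Add(10, Mul(-1, -8)) = Add(10, 8) = 18)
Function('U')(B) = 18
Function('m')(h, J) = Pow(2, Rational(1, 2))
Mul(Function('m')(Mul(Function('y')(-1), Pow(-5, -1)), Function('O')(Function('X')(6))), Function('U')(30)) = Mul(Pow(2, Rational(1, 2)), 18) = Mul(18, Pow(2, Rational(1, 2)))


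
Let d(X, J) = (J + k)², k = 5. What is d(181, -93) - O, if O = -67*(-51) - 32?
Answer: 4359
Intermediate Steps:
d(X, J) = (5 + J)² (d(X, J) = (J + 5)² = (5 + J)²)
O = 3385 (O = 3417 - 32 = 3385)
d(181, -93) - O = (5 - 93)² - 1*3385 = (-88)² - 3385 = 7744 - 3385 = 4359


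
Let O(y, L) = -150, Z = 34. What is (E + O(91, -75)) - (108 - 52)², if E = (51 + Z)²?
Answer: 3939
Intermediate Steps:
E = 7225 (E = (51 + 34)² = 85² = 7225)
(E + O(91, -75)) - (108 - 52)² = (7225 - 150) - (108 - 52)² = 7075 - 1*56² = 7075 - 1*3136 = 7075 - 3136 = 3939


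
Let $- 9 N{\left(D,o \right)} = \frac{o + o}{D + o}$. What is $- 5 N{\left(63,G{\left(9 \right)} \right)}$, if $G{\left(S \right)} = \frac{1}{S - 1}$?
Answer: $\frac{2}{909} \approx 0.0022002$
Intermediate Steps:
$G{\left(S \right)} = \frac{1}{-1 + S}$
$N{\left(D,o \right)} = - \frac{2 o}{9 \left(D + o\right)}$ ($N{\left(D,o \right)} = - \frac{\left(o + o\right) \frac{1}{D + o}}{9} = - \frac{2 o \frac{1}{D + o}}{9} = - \frac{2 o}{9 \left(D + o\right)}$)
$- 5 N{\left(63,G{\left(9 \right)} \right)} = - 5 \left(- \frac{2}{\left(-1 + 9\right) \left(9 \cdot 63 + \frac{9}{-1 + 9}\right)}\right) = - 5 \left(- \frac{2}{8 \left(567 + \frac{9}{8}\right)}\right) = - 5 \left(\left(-2\right) \frac{1}{8} \frac{1}{567 + 9 \cdot \frac{1}{8}}\right) = - 5 \left(\left(-2\right) \frac{1}{8} \frac{1}{567 + \frac{9}{8}}\right) = - 5 \left(\left(-2\right) \frac{1}{8} \frac{1}{\frac{4545}{8}}\right) = - 5 \left(\left(-2\right) \frac{1}{8} \cdot \frac{8}{4545}\right) = \left(-5\right) \left(- \frac{2}{4545}\right) = \frac{2}{909}$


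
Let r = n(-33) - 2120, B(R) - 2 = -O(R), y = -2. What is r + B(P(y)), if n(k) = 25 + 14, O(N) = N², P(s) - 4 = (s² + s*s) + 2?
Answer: -2275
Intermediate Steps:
P(s) = 6 + 2*s² (P(s) = 4 + ((s² + s*s) + 2) = 4 + ((s² + s²) + 2) = 4 + (2*s² + 2) = 4 + (2 + 2*s²) = 6 + 2*s²)
n(k) = 39
B(R) = 2 - R²
r = -2081 (r = 39 - 2120 = -2081)
r + B(P(y)) = -2081 + (2 - (6 + 2*(-2)²)²) = -2081 + (2 - (6 + 2*4)²) = -2081 + (2 - (6 + 8)²) = -2081 + (2 - 1*14²) = -2081 + (2 - 1*196) = -2081 + (2 - 196) = -2081 - 194 = -2275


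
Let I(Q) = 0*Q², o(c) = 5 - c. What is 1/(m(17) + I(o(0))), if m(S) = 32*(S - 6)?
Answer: 1/352 ≈ 0.0028409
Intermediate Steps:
m(S) = -192 + 32*S (m(S) = 32*(-6 + S) = -192 + 32*S)
I(Q) = 0
1/(m(17) + I(o(0))) = 1/((-192 + 32*17) + 0) = 1/((-192 + 544) + 0) = 1/(352 + 0) = 1/352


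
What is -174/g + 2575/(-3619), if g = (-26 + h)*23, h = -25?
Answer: -796923/1415029 ≈ -0.56318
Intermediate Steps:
g = -1173 (g = (-26 - 25)*23 = -51*23 = -1173)
-174/g + 2575/(-3619) = -174/(-1173) + 2575/(-3619) = -174*(-1/1173) + 2575*(-1/3619) = 58/391 - 2575/3619 = -796923/1415029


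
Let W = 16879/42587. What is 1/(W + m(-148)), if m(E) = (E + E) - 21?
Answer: -42587/13483200 ≈ -0.0031585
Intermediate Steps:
W = 16879/42587 (W = 16879*(1/42587) = 16879/42587 ≈ 0.39634)
m(E) = -21 + 2*E (m(E) = 2*E - 21 = -21 + 2*E)
1/(W + m(-148)) = 1/(16879/42587 + (-21 + 2*(-148))) = 1/(16879/42587 + (-21 - 296)) = 1/(16879/42587 - 317) = 1/(-13483200/42587) = -42587/13483200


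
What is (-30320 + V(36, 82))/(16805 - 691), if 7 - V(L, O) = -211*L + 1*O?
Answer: -3257/2302 ≈ -1.4149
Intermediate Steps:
V(L, O) = 7 - O + 211*L (V(L, O) = 7 - (-211*L + 1*O) = 7 - (-211*L + O) = 7 - (O - 211*L) = 7 + (-O + 211*L) = 7 - O + 211*L)
(-30320 + V(36, 82))/(16805 - 691) = (-30320 + (7 - 1*82 + 211*36))/(16805 - 691) = (-30320 + (7 - 82 + 7596))/16114 = (-30320 + 7521)*(1/16114) = -22799*1/16114 = -3257/2302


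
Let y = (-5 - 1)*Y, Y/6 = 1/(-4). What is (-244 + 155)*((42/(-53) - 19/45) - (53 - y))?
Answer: 9597493/2385 ≈ 4024.1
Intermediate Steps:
Y = -3/2 (Y = 6/(-4) = 6*(-1/4) = -3/2 ≈ -1.5000)
y = 9 (y = (-5 - 1)*(-3/2) = -6*(-3/2) = 9)
(-244 + 155)*((42/(-53) - 19/45) - (53 - y)) = (-244 + 155)*((42/(-53) - 19/45) - (53 - 1*9)) = -89*((42*(-1/53) - 19*1/45) - (53 - 9)) = -89*((-42/53 - 19/45) - 1*44) = -89*(-2897/2385 - 44) = -89*(-107837/2385) = 9597493/2385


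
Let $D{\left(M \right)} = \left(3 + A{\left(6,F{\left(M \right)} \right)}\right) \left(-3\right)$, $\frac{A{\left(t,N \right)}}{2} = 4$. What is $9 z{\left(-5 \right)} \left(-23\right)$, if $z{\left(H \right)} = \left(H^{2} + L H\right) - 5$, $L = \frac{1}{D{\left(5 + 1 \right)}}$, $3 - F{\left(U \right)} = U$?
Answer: $- \frac{45885}{11} \approx -4171.4$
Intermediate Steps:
$F{\left(U \right)} = 3 - U$
$A{\left(t,N \right)} = 8$ ($A{\left(t,N \right)} = 2 \cdot 4 = 8$)
$D{\left(M \right)} = -33$ ($D{\left(M \right)} = \left(3 + 8\right) \left(-3\right) = 11 \left(-3\right) = -33$)
$L = - \frac{1}{33}$ ($L = \frac{1}{-33} = - \frac{1}{33} \approx -0.030303$)
$z{\left(H \right)} = -5 + H^{2} - \frac{H}{33}$ ($z{\left(H \right)} = \left(H^{2} - \frac{H}{33}\right) - 5 = -5 + H^{2} - \frac{H}{33}$)
$9 z{\left(-5 \right)} \left(-23\right) = 9 \left(-5 + \left(-5\right)^{2} - - \frac{5}{33}\right) \left(-23\right) = 9 \left(-5 + 25 + \frac{5}{33}\right) \left(-23\right) = 9 \cdot \frac{665}{33} \left(-23\right) = \frac{1995}{11} \left(-23\right) = - \frac{45885}{11}$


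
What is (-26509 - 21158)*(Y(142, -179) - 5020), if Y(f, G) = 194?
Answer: 230040942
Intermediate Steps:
(-26509 - 21158)*(Y(142, -179) - 5020) = (-26509 - 21158)*(194 - 5020) = -47667*(-4826) = 230040942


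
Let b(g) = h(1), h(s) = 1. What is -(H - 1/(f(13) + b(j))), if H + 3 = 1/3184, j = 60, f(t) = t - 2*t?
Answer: 27857/9552 ≈ 2.9164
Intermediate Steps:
f(t) = -t
H = -9551/3184 (H = -3 + 1/3184 = -9551/3184 ≈ -2.9997)
b(g) = 1
-(H - 1/(f(13) + b(j))) = -(-9551/3184 - 1/(-1*13 + 1)) = -(-9551/3184 - 1/(-13 + 1)) = -(-9551/3184 - 1/(-12)) = -(-9551/3184 - 1*(-1/12)) = -(-9551/3184 + 1/12) = -1*(-27857/9552) = 27857/9552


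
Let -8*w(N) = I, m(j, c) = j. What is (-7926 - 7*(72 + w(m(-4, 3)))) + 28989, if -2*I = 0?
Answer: 20559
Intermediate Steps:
I = 0 (I = -½*0 = 0)
w(N) = 0 (w(N) = -⅛*0 = 0)
(-7926 - 7*(72 + w(m(-4, 3)))) + 28989 = (-7926 - 7*(72 + 0)) + 28989 = (-7926 - 7*72) + 28989 = (-7926 - 504) + 28989 = -8430 + 28989 = 20559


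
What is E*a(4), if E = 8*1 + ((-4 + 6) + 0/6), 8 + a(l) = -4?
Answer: -120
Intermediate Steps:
a(l) = -12 (a(l) = -8 - 4 = -12)
E = 10 (E = 8 + (2 + 0*(⅙)) = 8 + (2 + 0) = 8 + 2 = 10)
E*a(4) = 10*(-12) = -120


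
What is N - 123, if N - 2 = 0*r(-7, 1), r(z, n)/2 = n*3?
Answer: -121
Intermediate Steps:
r(z, n) = 6*n (r(z, n) = 2*(n*3) = 2*(3*n) = 6*n)
N = 2 (N = 2 + 0*(6*1) = 2 + 0*6 = 2 + 0 = 2)
N - 123 = 2 - 123 = -121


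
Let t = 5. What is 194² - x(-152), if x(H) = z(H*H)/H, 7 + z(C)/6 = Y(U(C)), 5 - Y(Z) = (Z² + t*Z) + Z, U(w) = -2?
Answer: 1430177/38 ≈ 37636.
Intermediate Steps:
Y(Z) = 5 - Z² - 6*Z (Y(Z) = 5 - ((Z² + 5*Z) + Z) = 5 - (Z² + 6*Z) = 5 + (-Z² - 6*Z) = 5 - Z² - 6*Z)
z(C) = 36 (z(C) = -42 + 6*(5 - 1*(-2)² - 6*(-2)) = -42 + 6*(5 - 1*4 + 12) = -42 + 6*(5 - 4 + 12) = -42 + 6*13 = -42 + 78 = 36)
x(H) = 36/H
194² - x(-152) = 194² - 36/(-152) = 37636 - 36*(-1)/152 = 37636 - 1*(-9/38) = 37636 + 9/38 = 1430177/38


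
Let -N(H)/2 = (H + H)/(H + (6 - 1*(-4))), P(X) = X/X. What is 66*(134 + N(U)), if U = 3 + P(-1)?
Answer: 61380/7 ≈ 8768.6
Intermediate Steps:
P(X) = 1
U = 4 (U = 3 + 1 = 4)
N(H) = -4*H/(10 + H) (N(H) = -2*(H + H)/(H + (6 - 1*(-4))) = -2*2*H/(H + (6 + 4)) = -2*2*H/(H + 10) = -2*2*H/(10 + H) = -4*H/(10 + H))
66*(134 + N(U)) = 66*(134 - 4*4/(10 + 4)) = 66*(134 - 4*4/14) = 66*(134 - 4*4*1/14) = 66*(134 - 8/7) = 66*(930/7) = 61380/7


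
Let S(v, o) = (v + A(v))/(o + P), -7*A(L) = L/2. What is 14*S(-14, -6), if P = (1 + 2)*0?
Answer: 91/3 ≈ 30.333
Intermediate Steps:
A(L) = -L/14 (A(L) = -L/(7*2) = -L/14)
P = 0 (P = 3*0 = 0)
S(v, o) = 13*v/(14*o) (S(v, o) = (v - v/14)/(o + 0) = (13*v/14)/o = 13*v/(14*o))
14*S(-14, -6) = 14*((13/14)*(-14)/(-6)) = 14*((13/14)*(-14)*(-1/6)) = 14*(13/6) = 91/3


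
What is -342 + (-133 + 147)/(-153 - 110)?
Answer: -89960/263 ≈ -342.05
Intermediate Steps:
-342 + (-133 + 147)/(-153 - 110) = -342 + 14/(-263) = -342 + 14*(-1/263) = -342 - 14/263 = -89960/263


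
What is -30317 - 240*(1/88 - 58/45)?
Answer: -990343/33 ≈ -30010.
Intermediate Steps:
-30317 - 240*(1/88 - 58/45) = -30317 - 240*(-5059/3960) = -30317 + 10118/33 = -990343/33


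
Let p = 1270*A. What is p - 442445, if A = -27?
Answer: -476735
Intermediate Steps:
p = -34290 (p = 1270*(-27) = -34290)
p - 442445 = -34290 - 442445 = -476735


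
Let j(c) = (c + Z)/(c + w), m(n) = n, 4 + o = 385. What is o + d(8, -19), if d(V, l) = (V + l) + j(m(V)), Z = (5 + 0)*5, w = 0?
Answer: 2993/8 ≈ 374.13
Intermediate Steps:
Z = 25 (Z = 5*5 = 25)
o = 381 (o = -4 + 385 = 381)
j(c) = (25 + c)/c (j(c) = (c + 25)/(c + 0) = (25 + c)/c)
d(V, l) = V + l + (25 + V)/V (d(V, l) = (V + l) + (25 + V)/V = V + l + (25 + V)/V)
o + d(8, -19) = 381 + (1 + 8 - 19 + 25/8) = 381 - 55/8 = 2993/8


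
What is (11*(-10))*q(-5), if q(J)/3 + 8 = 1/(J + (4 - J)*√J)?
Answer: 113685/43 + 297*I*√5/43 ≈ 2643.8 + 15.444*I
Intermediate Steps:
q(J) = -24 + 3/(J + √J*(4 - J)) (q(J) = -24 + 3/(J + (4 - J)*√J) = -24 + 3/(J + √J*(4 - J)))
(11*(-10))*q(-5) = (11*(-10))*(3*(1 - 32*I*√5 - 8*(-5) + 8*(-5)^(3/2))/(-5 - (-5)^(3/2) + 4*√(-5))) = -330*(1 - 32*I*√5 + 40 + 8*(-5*I*√5))/(-5 - (-5)*I*√5 + 4*(I*√5)) = -330*(1 - 32*I*√5 + 40 - 40*I*√5)/(-5 + 5*I*√5 + 4*I*√5) = -330*(41 - 72*I*√5)/(-5 + 9*I*√5)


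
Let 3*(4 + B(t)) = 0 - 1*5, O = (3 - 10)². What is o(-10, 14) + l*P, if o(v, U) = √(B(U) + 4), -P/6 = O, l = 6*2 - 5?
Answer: -2058 + I*√15/3 ≈ -2058.0 + 1.291*I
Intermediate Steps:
O = 49 (O = (-7)² = 49)
B(t) = -17/3 (B(t) = -4 + (0 - 1*5)/3 = -4 + (0 - 5)/3 = -4 + (⅓)*(-5) = -4 - 5/3 = -17/3)
l = 7 (l = 12 - 5 = 7)
P = -294 (P = -6*49 = -294)
o(v, U) = I*√15/3 (o(v, U) = √(-17/3 + 4) = √(-5/3) = I*√15/3)
o(-10, 14) + l*P = I*√15/3 + 7*(-294) = I*√15/3 - 2058 = -2058 + I*√15/3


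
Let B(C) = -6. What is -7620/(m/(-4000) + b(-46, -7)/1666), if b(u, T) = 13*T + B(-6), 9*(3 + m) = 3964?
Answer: 228508560000/5025521 ≈ 45470.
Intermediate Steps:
m = 3937/9 (m = -3 + (⅑)*3964 = -3 + 3964/9 = 3937/9 ≈ 437.44)
b(u, T) = -6 + 13*T (b(u, T) = 13*T - 6 = -6 + 13*T)
-7620/(m/(-4000) + b(-46, -7)/1666) = -7620/((3937/9)/(-4000) + (-6 + 13*(-7))/1666) = -7620/((3937/9)*(-1/4000) + (-6 - 91)*(1/1666)) = -7620/(-3937/36000 - 97*1/1666) = -7620/(-3937/36000 - 97/1666) = -7620/(-5025521/29988000) = -7620*(-29988000/5025521) = 228508560000/5025521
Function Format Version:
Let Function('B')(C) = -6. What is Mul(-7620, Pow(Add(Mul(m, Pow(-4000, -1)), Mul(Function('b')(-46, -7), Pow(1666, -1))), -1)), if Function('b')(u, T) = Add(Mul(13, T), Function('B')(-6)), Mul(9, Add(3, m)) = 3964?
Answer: Rational(228508560000, 5025521) ≈ 45470.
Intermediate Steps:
m = Rational(3937, 9) (m = Add(-3, Mul(Rational(1, 9), 3964)) = Add(-3, Rational(3964, 9)) = Rational(3937, 9) ≈ 437.44)
Function('b')(u, T) = Add(-6, Mul(13, T)) (Function('b')(u, T) = Add(Mul(13, T), -6) = Add(-6, Mul(13, T)))
Mul(-7620, Pow(Add(Mul(m, Pow(-4000, -1)), Mul(Function('b')(-46, -7), Pow(1666, -1))), -1)) = Mul(-7620, Pow(Add(Mul(Rational(3937, 9), Pow(-4000, -1)), Mul(Add(-6, Mul(13, -7)), Pow(1666, -1))), -1)) = Mul(-7620, Pow(Add(Mul(Rational(3937, 9), Rational(-1, 4000)), Mul(Add(-6, -91), Rational(1, 1666))), -1)) = Mul(-7620, Pow(Add(Rational(-3937, 36000), Mul(-97, Rational(1, 1666))), -1)) = Mul(-7620, Pow(Add(Rational(-3937, 36000), Rational(-97, 1666)), -1)) = Mul(-7620, Pow(Rational(-5025521, 29988000), -1)) = Mul(-7620, Rational(-29988000, 5025521)) = Rational(228508560000, 5025521)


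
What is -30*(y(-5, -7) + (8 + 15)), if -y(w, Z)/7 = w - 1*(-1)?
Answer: -1530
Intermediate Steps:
y(w, Z) = -7 - 7*w (y(w, Z) = -7*(w - 1*(-1)) = -7*(w + 1) = -7*(1 + w) = -7 - 7*w)
-30*(y(-5, -7) + (8 + 15)) = -30*((-7 - 7*(-5)) + (8 + 15)) = -30*((-7 + 35) + 23) = -30*(28 + 23) = -30*51 = -1530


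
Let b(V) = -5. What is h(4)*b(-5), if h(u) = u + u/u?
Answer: -25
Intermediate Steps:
h(u) = 1 + u (h(u) = u + 1 = 1 + u)
h(4)*b(-5) = (1 + 4)*(-5) = 5*(-5) = -25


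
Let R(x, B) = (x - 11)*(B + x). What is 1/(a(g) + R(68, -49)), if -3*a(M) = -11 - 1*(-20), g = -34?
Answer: 1/1080 ≈ 0.00092593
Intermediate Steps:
R(x, B) = (-11 + x)*(B + x)
a(M) = -3 (a(M) = -(-11 - 1*(-20))/3 = -(-11 + 20)/3 = -⅓*9 = -3)
1/(a(g) + R(68, -49)) = 1/(-3 + (68² - 11*(-49) - 11*68 - 49*68)) = 1/(-3 + (4624 + 539 - 748 - 3332)) = 1/(-3 + 1083) = 1/1080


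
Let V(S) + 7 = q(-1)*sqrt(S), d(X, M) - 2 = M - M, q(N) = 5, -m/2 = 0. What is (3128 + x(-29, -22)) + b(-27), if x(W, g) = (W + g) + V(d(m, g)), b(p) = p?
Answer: 3043 + 5*sqrt(2) ≈ 3050.1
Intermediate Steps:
m = 0 (m = -2*0 = 0)
d(X, M) = 2 (d(X, M) = 2 + (M - M) = 2 + 0 = 2)
V(S) = -7 + 5*sqrt(S)
x(W, g) = -7 + W + g + 5*sqrt(2) (x(W, g) = (W + g) + (-7 + 5*sqrt(2)) = -7 + W + g + 5*sqrt(2))
(3128 + x(-29, -22)) + b(-27) = (3128 + (-7 - 29 - 22 + 5*sqrt(2))) - 27 = (3128 + (-58 + 5*sqrt(2))) - 27 = (3070 + 5*sqrt(2)) - 27 = 3043 + 5*sqrt(2)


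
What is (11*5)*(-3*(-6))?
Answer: 990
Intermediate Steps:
(11*5)*(-3*(-6)) = 55*18 = 990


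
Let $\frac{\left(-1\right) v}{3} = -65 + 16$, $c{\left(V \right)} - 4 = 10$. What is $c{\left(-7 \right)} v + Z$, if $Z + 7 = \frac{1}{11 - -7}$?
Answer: $\frac{36919}{18} \approx 2051.1$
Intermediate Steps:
$c{\left(V \right)} = 14$ ($c{\left(V \right)} = 4 + 10 = 14$)
$Z = - \frac{125}{18}$ ($Z = -7 + \frac{1}{11 - -7} = -7 + \frac{1}{11 + 7} = -7 + \frac{1}{18} = - \frac{125}{18} \approx -6.9444$)
$v = 147$ ($v = - 3 \left(-65 + 16\right) = \left(-3\right) \left(-49\right) = 147$)
$c{\left(-7 \right)} v + Z = 14 \cdot 147 - \frac{125}{18} = 2058 - \frac{125}{18} = \frac{36919}{18}$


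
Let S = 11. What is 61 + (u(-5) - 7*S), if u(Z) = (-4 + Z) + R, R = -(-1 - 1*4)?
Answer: -20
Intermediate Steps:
R = 5 (R = -(-1 - 4) = -1*(-5) = 5)
u(Z) = 1 + Z (u(Z) = (-4 + Z) + 5 = 1 + Z)
61 + (u(-5) - 7*S) = 61 + ((1 - 5) - 7*11) = 61 + (-4 - 77) = 61 - 81 = -20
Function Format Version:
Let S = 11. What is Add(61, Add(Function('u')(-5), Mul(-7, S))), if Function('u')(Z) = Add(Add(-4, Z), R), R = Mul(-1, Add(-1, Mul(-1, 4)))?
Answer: -20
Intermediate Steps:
R = 5 (R = Mul(-1, Add(-1, -4)) = Mul(-1, -5) = 5)
Function('u')(Z) = Add(1, Z) (Function('u')(Z) = Add(Add(-4, Z), 5) = Add(1, Z))
Add(61, Add(Function('u')(-5), Mul(-7, S))) = Add(61, Add(Add(1, -5), Mul(-7, 11))) = Add(61, Add(-4, -77)) = Add(61, -81) = -20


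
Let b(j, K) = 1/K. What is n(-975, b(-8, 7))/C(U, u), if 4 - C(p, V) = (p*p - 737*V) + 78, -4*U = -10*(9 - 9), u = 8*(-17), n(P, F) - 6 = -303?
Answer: 297/100306 ≈ 0.0029609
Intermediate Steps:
n(P, F) = -297 (n(P, F) = 6 - 303 = -297)
u = -136
U = 0 (U = -(-5)*(9 - 9)/2 = -(-5)*0/2 = -¼*0 = 0)
C(p, V) = -74 - p² + 737*V (C(p, V) = 4 - ((p*p - 737*V) + 78) = 4 - ((p² - 737*V) + 78) = 4 - (78 + p² - 737*V) = 4 + (-78 - p² + 737*V) = -74 - p² + 737*V)
n(-975, b(-8, 7))/C(U, u) = -297/(-74 - 1*0² + 737*(-136)) = -297/(-74 - 1*0 - 100232) = -297/(-74 + 0 - 100232) = -297/(-100306) = -297*(-1/100306) = 297/100306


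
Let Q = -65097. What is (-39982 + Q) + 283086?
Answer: 178007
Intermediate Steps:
(-39982 + Q) + 283086 = (-39982 - 65097) + 283086 = -105079 + 283086 = 178007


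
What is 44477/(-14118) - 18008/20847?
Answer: -131272107/32701994 ≈ -4.0142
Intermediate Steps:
44477/(-14118) - 18008/20847 = 44477*(-1/14118) - 18008*1/20847 = -44477/14118 - 18008/20847 = -131272107/32701994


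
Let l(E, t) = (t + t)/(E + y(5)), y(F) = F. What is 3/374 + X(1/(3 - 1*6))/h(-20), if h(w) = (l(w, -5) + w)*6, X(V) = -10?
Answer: 511/5423 ≈ 0.094228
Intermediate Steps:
l(E, t) = 2*t/(5 + E) (l(E, t) = (t + t)/(E + 5) = (2*t)/(5 + E) = 2*t/(5 + E))
h(w) = -60/(5 + w) + 6*w (h(w) = (2*(-5)/(5 + w) + w)*6 = (-10/(5 + w) + w)*6 = (w - 10/(5 + w))*6 = -60/(5 + w) + 6*w)
3/374 + X(1/(3 - 1*6))/h(-20) = 3/374 - 10*(5 - 20)/(6*(-10 - 20*(5 - 20))) = 3*(1/374) - 10*(-5/(2*(-10 - 20*(-15)))) = 3/374 - 10*(-5/(2*(-10 + 300))) = 3/374 - 10/(6*(-1/15)*290) = 3/374 - 10/(-116) = 3/374 - 10*(-1/116) = 3/374 + 5/58 = 511/5423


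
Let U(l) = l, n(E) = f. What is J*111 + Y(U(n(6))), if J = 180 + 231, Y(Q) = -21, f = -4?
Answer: 45600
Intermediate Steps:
n(E) = -4
J = 411
J*111 + Y(U(n(6))) = 411*111 - 21 = 45621 - 21 = 45600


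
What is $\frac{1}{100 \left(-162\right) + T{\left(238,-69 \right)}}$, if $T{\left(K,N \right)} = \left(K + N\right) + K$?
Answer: $- \frac{1}{15793} \approx -6.3319 \cdot 10^{-5}$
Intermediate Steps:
$T{\left(K,N \right)} = N + 2 K$
$\frac{1}{100 \left(-162\right) + T{\left(238,-69 \right)}} = \frac{1}{100 \left(-162\right) + \left(-69 + 2 \cdot 238\right)} = \frac{1}{-16200 + \left(-69 + 476\right)} = \frac{1}{-16200 + 407} = \frac{1}{-15793} = - \frac{1}{15793}$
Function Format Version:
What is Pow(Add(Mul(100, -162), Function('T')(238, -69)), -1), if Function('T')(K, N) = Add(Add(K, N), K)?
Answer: Rational(-1, 15793) ≈ -6.3319e-5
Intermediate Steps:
Function('T')(K, N) = Add(N, Mul(2, K))
Pow(Add(Mul(100, -162), Function('T')(238, -69)), -1) = Pow(Add(Mul(100, -162), Add(-69, Mul(2, 238))), -1) = Pow(Add(-16200, Add(-69, 476)), -1) = Pow(Add(-16200, 407), -1) = Pow(-15793, -1) = Rational(-1, 15793)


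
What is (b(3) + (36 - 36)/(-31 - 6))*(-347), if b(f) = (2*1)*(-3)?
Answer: 2082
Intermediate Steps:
b(f) = -6 (b(f) = 2*(-3) = -6)
(b(3) + (36 - 36)/(-31 - 6))*(-347) = (-6 + (36 - 36)/(-31 - 6))*(-347) = (-6 + 0/(-37))*(-347) = (-6 + 0*(-1/37))*(-347) = (-6 + 0)*(-347) = -6*(-347) = 2082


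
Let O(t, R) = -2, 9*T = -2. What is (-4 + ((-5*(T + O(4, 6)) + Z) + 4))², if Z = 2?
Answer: 13924/81 ≈ 171.90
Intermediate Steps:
T = -2/9 (T = (⅑)*(-2) = -2/9 ≈ -0.22222)
(-4 + ((-5*(T + O(4, 6)) + Z) + 4))² = (-4 + ((-5*(-2/9 - 2) + 2) + 4))² = (-4 + ((-5*(-20/9) + 2) + 4))² = (-4 + ((100/9 + 2) + 4))² = (-4 + (118/9 + 4))² = (-4 + 154/9)² = (118/9)² = 13924/81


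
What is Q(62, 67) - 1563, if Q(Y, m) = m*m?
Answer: 2926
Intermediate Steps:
Q(Y, m) = m²
Q(62, 67) - 1563 = 67² - 1563 = 4489 - 1563 = 2926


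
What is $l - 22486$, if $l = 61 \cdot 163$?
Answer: $-12543$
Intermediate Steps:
$l = 9943$
$l - 22486 = 9943 - 22486 = -12543$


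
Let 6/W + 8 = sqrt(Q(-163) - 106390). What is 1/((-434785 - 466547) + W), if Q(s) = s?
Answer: -8008109491/7217965347347343 + I*sqrt(106553)/14435930694694686 ≈ -1.1095e-6 + 2.2612e-14*I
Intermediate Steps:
W = 6/(-8 + I*sqrt(106553)) (W = 6/(-8 + sqrt(-163 - 106390)) = 6/(-8 + sqrt(-106553)) = 6/(-8 + I*sqrt(106553)) ≈ -0.00045021 - 0.01837*I)
1/((-434785 - 466547) + W) = 1/((-434785 - 466547) + (-16/35539 - 2*I*sqrt(106553)/35539)) = 1/(-901332 + (-16/35539 - 2*I*sqrt(106553)/35539)) = 1/(-32032437964/35539 - 2*I*sqrt(106553)/35539)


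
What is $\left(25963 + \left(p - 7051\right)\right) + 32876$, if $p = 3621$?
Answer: $55409$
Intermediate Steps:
$\left(25963 + \left(p - 7051\right)\right) + 32876 = \left(25963 + \left(3621 - 7051\right)\right) + 32876 = \left(25963 - 3430\right) + 32876 = 22533 + 32876 = 55409$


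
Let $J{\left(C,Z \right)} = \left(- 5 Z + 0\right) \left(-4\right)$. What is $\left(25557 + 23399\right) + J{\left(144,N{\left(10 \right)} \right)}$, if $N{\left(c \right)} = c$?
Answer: $49156$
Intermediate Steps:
$J{\left(C,Z \right)} = 20 Z$ ($J{\left(C,Z \right)} = - 5 Z \left(-4\right) = 20 Z$)
$\left(25557 + 23399\right) + J{\left(144,N{\left(10 \right)} \right)} = \left(25557 + 23399\right) + 20 \cdot 10 = 48956 + 200 = 49156$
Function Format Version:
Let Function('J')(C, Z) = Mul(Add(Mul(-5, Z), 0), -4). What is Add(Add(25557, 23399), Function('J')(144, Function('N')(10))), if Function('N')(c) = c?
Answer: 49156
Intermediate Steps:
Function('J')(C, Z) = Mul(20, Z) (Function('J')(C, Z) = Mul(Mul(-5, Z), -4) = Mul(20, Z))
Add(Add(25557, 23399), Function('J')(144, Function('N')(10))) = Add(Add(25557, 23399), Mul(20, 10)) = Add(48956, 200) = 49156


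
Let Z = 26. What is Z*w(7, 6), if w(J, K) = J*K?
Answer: 1092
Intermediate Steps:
Z*w(7, 6) = 26*(7*6) = 26*42 = 1092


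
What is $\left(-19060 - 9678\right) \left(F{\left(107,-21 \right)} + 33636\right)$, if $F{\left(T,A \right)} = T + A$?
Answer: $-969102836$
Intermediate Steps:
$F{\left(T,A \right)} = A + T$
$\left(-19060 - 9678\right) \left(F{\left(107,-21 \right)} + 33636\right) = \left(-19060 - 9678\right) \left(\left(-21 + 107\right) + 33636\right) = - 28738 \left(86 + 33636\right) = \left(-28738\right) 33722 = -969102836$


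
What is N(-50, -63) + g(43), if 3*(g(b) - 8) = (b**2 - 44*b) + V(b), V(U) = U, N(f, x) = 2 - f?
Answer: 60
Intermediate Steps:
g(b) = 8 - 43*b/3 + b**2/3 (g(b) = 8 + ((b**2 - 44*b) + b)/3 = 8 + (b**2 - 43*b)/3 = 8 + (-43*b/3 + b**2/3) = 8 - 43*b/3 + b**2/3)
N(-50, -63) + g(43) = (2 - 1*(-50)) + (8 - 43/3*43 + (1/3)*43**2) = (2 + 50) + (8 - 1849/3 + (1/3)*1849) = 52 + (8 - 1849/3 + 1849/3) = 52 + 8 = 60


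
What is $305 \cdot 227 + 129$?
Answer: $69364$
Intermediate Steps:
$305 \cdot 227 + 129 = 69235 + 129 = 69364$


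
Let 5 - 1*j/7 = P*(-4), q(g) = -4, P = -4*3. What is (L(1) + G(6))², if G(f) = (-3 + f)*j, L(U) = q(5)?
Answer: 822649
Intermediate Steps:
P = -12
j = -301 (j = 35 - (-84)*(-4) = 35 - 7*48 = 35 - 336 = -301)
L(U) = -4
G(f) = 903 - 301*f (G(f) = (-3 + f)*(-301) = 903 - 301*f)
(L(1) + G(6))² = (-4 + (903 - 301*6))² = (-4 + (903 - 1806))² = (-4 - 903)² = (-907)² = 822649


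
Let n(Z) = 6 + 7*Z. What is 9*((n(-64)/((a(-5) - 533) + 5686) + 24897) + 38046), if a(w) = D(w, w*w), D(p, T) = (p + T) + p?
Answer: 86105907/152 ≈ 5.6649e+5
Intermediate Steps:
D(p, T) = T + 2*p (D(p, T) = (T + p) + p = T + 2*p)
a(w) = w² + 2*w (a(w) = w*w + 2*w = w² + 2*w)
9*((n(-64)/((a(-5) - 533) + 5686) + 24897) + 38046) = 9*(((6 + 7*(-64))/((-5*(2 - 5) - 533) + 5686) + 24897) + 38046) = 9*(((6 - 448)/((-5*(-3) - 533) + 5686) + 24897) + 38046) = 9*((-442/((15 - 533) + 5686) + 24897) + 38046) = 9*((-442/(-518 + 5686) + 24897) + 38046) = 9*((-442/5168 + 24897) + 38046) = 9*((-442*1/5168 + 24897) + 38046) = 9*((-13/152 + 24897) + 38046) = 9*(3784331/152 + 38046) = 9*(9567323/152) = 86105907/152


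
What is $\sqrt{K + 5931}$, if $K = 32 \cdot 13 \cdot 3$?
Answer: $\sqrt{7179} \approx 84.729$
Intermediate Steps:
$K = 1248$ ($K = 416 \cdot 3 = 1248$)
$\sqrt{K + 5931} = \sqrt{1248 + 5931} = \sqrt{7179}$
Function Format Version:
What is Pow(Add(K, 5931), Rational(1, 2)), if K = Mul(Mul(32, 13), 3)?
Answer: Pow(7179, Rational(1, 2)) ≈ 84.729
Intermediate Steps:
K = 1248 (K = Mul(416, 3) = 1248)
Pow(Add(K, 5931), Rational(1, 2)) = Pow(Add(1248, 5931), Rational(1, 2)) = Pow(7179, Rational(1, 2))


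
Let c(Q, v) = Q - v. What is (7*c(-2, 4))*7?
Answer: -294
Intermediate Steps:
(7*c(-2, 4))*7 = (7*(-2 - 1*4))*7 = (7*(-2 - 4))*7 = (7*(-6))*7 = -42*7 = -294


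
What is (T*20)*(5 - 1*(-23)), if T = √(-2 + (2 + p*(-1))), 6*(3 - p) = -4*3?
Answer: 560*I*√5 ≈ 1252.2*I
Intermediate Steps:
p = 5 (p = 3 - (-2)*3/3 = 3 - ⅙*(-12) = 3 + 2 = 5)
T = I*√5 (T = √(-2 + (2 + 5*(-1))) = √(-2 + (2 - 5)) = √(-2 - 3) = √(-5) = I*√5 ≈ 2.2361*I)
(T*20)*(5 - 1*(-23)) = ((I*√5)*20)*(5 - 1*(-23)) = (20*I*√5)*(5 + 23) = (20*I*√5)*28 = 560*I*√5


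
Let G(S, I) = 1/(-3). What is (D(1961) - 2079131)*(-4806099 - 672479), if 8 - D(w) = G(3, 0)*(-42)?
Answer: 11390714227186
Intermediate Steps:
G(S, I) = -⅓
D(w) = -6 (D(w) = 8 - (-1)*(-42)/3 = 8 - 1*14 = 8 - 14 = -6)
(D(1961) - 2079131)*(-4806099 - 672479) = (-6 - 2079131)*(-4806099 - 672479) = -2079137*(-5478578) = 11390714227186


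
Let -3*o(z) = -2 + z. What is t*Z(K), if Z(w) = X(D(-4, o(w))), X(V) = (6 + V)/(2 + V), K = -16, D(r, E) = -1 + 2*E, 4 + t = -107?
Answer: -1887/13 ≈ -145.15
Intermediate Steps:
o(z) = 2/3 - z/3 (o(z) = -(-2 + z)/3 = 2/3 - z/3)
t = -111 (t = -4 - 107 = -111)
X(V) = (6 + V)/(2 + V)
Z(w) = (19/3 - 2*w/3)/(7/3 - 2*w/3) (Z(w) = (6 + (-1 + 2*(2/3 - w/3)))/(2 + (-1 + 2*(2/3 - w/3))) = (6 + (-1 + (4/3 - 2*w/3)))/(2 + (-1 + (4/3 - 2*w/3))) = (6 + (1/3 - 2*w/3))/(2 + (1/3 - 2*w/3)) = (19/3 - 2*w/3)/(7/3 - 2*w/3))
t*Z(K) = -111*(-19 + 2*(-16))/(-7 + 2*(-16)) = -111*(-19 - 32)/(-7 - 32) = -111*(-51)/(-39) = -(-37)*(-51)/13 = -111*17/13 = -1887/13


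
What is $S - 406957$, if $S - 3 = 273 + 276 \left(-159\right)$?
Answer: $-450565$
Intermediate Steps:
$S = -43608$ ($S = 3 + \left(273 + 276 \left(-159\right)\right) = 3 + \left(273 - 43884\right) = 3 - 43611 = -43608$)
$S - 406957 = -43608 - 406957 = -450565$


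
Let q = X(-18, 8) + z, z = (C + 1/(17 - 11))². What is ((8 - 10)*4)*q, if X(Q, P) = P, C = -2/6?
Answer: -578/9 ≈ -64.222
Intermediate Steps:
C = -⅓ (C = -2*⅙ = -⅓ ≈ -0.33333)
z = 1/36 (z = (-⅓ + 1/(17 - 11))² = (-⅓ + 1/6)² = (-⅓ + ⅙)² = (-⅙)² = 1/36 ≈ 0.027778)
q = 289/36 (q = 8 + 1/36 = 289/36 ≈ 8.0278)
((8 - 10)*4)*q = ((8 - 10)*4)*(289/36) = -2*4*(289/36) = -8*289/36 = -578/9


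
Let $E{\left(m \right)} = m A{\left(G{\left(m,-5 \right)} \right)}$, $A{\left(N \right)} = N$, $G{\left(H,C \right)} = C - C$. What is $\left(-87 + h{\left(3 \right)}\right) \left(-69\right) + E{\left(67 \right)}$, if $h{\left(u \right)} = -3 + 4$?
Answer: $5934$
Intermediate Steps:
$G{\left(H,C \right)} = 0$
$h{\left(u \right)} = 1$
$E{\left(m \right)} = 0$ ($E{\left(m \right)} = m 0 = 0$)
$\left(-87 + h{\left(3 \right)}\right) \left(-69\right) + E{\left(67 \right)} = \left(-87 + 1\right) \left(-69\right) + 0 = \left(-86\right) \left(-69\right) + 0 = 5934 + 0 = 5934$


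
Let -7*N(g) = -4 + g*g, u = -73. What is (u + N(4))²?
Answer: 273529/49 ≈ 5582.2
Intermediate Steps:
N(g) = 4/7 - g²/7 (N(g) = -(-4 + g*g)/7 = -(-4 + g²)/7 = 4/7 - g²/7)
(u + N(4))² = (-73 + (4/7 - ⅐*4²))² = (-73 + (4/7 - ⅐*16))² = (-73 + (4/7 - 16/7))² = (-73 - 12/7)² = (-523/7)² = 273529/49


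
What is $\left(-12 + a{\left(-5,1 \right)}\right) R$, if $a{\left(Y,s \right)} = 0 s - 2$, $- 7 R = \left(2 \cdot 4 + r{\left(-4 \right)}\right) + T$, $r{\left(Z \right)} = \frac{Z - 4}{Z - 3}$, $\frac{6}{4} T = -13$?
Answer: $\frac{20}{21} \approx 0.95238$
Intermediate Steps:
$T = - \frac{26}{3}$ ($T = \frac{2}{3} \left(-13\right) = - \frac{26}{3} \approx -8.6667$)
$r{\left(Z \right)} = \frac{-4 + Z}{-3 + Z}$
$R = - \frac{10}{147}$ ($R = - \frac{\left(2 \cdot 4 + \frac{-4 - 4}{-3 - 4}\right) - \frac{26}{3}}{7} = - \frac{\left(8 + \frac{1}{-7} \left(-8\right)\right) - \frac{26}{3}}{7} = - \frac{\left(8 - - \frac{8}{7}\right) - \frac{26}{3}}{7} = - \frac{\left(8 + \frac{8}{7}\right) - \frac{26}{3}}{7} = - \frac{\frac{64}{7} - \frac{26}{3}}{7} = \left(- \frac{1}{7}\right) \frac{10}{21} = - \frac{10}{147} \approx -0.068027$)
$a{\left(Y,s \right)} = -2$ ($a{\left(Y,s \right)} = 0 - 2 = -2$)
$\left(-12 + a{\left(-5,1 \right)}\right) R = \left(-12 - 2\right) \left(- \frac{10}{147}\right) = \left(-14\right) \left(- \frac{10}{147}\right) = \frac{20}{21}$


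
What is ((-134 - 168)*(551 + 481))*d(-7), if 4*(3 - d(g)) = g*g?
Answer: 2882892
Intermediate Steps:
d(g) = 3 - g²/4 (d(g) = 3 - g*g/4 = 3 - g²/4)
((-134 - 168)*(551 + 481))*d(-7) = ((-134 - 168)*(551 + 481))*(3 - ¼*(-7)²) = (-302*1032)*(3 - ¼*49) = -311664*(3 - 49/4) = -311664*(-37/4) = 2882892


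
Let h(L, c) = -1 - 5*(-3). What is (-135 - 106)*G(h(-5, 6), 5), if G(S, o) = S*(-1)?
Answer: 3374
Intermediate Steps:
h(L, c) = 14 (h(L, c) = -1 + 15 = 14)
G(S, o) = -S
(-135 - 106)*G(h(-5, 6), 5) = (-135 - 106)*(-1*14) = -241*(-14) = 3374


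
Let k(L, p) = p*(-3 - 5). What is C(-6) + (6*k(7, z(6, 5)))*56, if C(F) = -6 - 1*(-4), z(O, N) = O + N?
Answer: -29570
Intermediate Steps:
z(O, N) = N + O
k(L, p) = -8*p (k(L, p) = p*(-8) = -8*p)
C(F) = -2 (C(F) = -6 + 4 = -2)
C(-6) + (6*k(7, z(6, 5)))*56 = -2 + (6*(-8*(5 + 6)))*56 = -2 + (6*(-8*11))*56 = -2 + (6*(-88))*56 = -2 - 528*56 = -2 - 29568 = -29570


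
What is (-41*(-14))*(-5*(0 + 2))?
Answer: -5740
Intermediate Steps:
(-41*(-14))*(-5*(0 + 2)) = 574*(-5*2) = 574*(-10) = -5740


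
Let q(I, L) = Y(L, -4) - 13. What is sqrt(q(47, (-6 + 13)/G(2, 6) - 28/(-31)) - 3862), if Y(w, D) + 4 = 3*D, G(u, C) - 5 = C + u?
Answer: I*sqrt(3891) ≈ 62.378*I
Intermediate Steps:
G(u, C) = 5 + C + u (G(u, C) = 5 + (C + u) = 5 + C + u)
Y(w, D) = -4 + 3*D
q(I, L) = -29 (q(I, L) = (-4 + 3*(-4)) - 13 = (-4 - 12) - 13 = -16 - 13 = -29)
sqrt(q(47, (-6 + 13)/G(2, 6) - 28/(-31)) - 3862) = sqrt(-29 - 3862) = sqrt(-3891) = I*sqrt(3891)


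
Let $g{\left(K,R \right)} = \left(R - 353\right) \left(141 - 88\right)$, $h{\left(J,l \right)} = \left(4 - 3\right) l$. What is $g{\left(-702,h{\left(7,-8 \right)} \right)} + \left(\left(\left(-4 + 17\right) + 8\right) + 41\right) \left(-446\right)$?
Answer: $-46785$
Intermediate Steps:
$h{\left(J,l \right)} = l$ ($h{\left(J,l \right)} = 1 l = l$)
$g{\left(K,R \right)} = -18709 + 53 R$ ($g{\left(K,R \right)} = \left(-353 + R\right) 53 = -18709 + 53 R$)
$g{\left(-702,h{\left(7,-8 \right)} \right)} + \left(\left(\left(-4 + 17\right) + 8\right) + 41\right) \left(-446\right) = \left(-18709 + 53 \left(-8\right)\right) + \left(\left(\left(-4 + 17\right) + 8\right) + 41\right) \left(-446\right) = \left(-18709 - 424\right) + \left(\left(13 + 8\right) + 41\right) \left(-446\right) = -19133 + \left(21 + 41\right) \left(-446\right) = -19133 + 62 \left(-446\right) = -19133 - 27652 = -46785$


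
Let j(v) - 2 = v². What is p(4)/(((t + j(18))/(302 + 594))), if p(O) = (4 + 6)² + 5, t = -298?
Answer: 3360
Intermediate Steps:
j(v) = 2 + v²
p(O) = 105 (p(O) = 10² + 5 = 100 + 5 = 105)
p(4)/(((t + j(18))/(302 + 594))) = 105/((-298 + (2 + 18²))/(302 + 594)) = 105/((-298 + (2 + 324))/896) = 105/((-298 + 326)*(1/896)) = 105/(28*(1/896)) = 105/(1/32) = 32*105 = 3360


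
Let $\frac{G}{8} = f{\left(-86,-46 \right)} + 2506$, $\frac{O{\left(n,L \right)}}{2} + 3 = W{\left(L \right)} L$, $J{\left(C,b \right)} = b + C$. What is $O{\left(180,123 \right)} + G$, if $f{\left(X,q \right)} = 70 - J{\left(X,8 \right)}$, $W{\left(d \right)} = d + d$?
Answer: $81742$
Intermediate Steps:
$J{\left(C,b \right)} = C + b$
$W{\left(d \right)} = 2 d$
$O{\left(n,L \right)} = -6 + 4 L^{2}$ ($O{\left(n,L \right)} = -6 + 2 \cdot 2 L L = -6 + 2 \cdot 2 L^{2} = -6 + 4 L^{2}$)
$f{\left(X,q \right)} = 62 - X$ ($f{\left(X,q \right)} = 70 - \left(X + 8\right) = 70 - \left(8 + X\right) = 62 - X$)
$G = 21232$ ($G = 8 \left(\left(62 - -86\right) + 2506\right) = 8 \left(\left(62 + 86\right) + 2506\right) = 8 \left(148 + 2506\right) = 8 \cdot 2654 = 21232$)
$O{\left(180,123 \right)} + G = \left(-6 + 4 \cdot 123^{2}\right) + 21232 = \left(-6 + 4 \cdot 15129\right) + 21232 = \left(-6 + 60516\right) + 21232 = 60510 + 21232 = 81742$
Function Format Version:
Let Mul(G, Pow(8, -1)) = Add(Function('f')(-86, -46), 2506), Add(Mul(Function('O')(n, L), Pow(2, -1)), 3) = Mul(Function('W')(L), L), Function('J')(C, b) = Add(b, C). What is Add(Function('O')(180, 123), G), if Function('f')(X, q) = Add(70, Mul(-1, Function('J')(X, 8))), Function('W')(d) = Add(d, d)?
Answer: 81742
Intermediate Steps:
Function('J')(C, b) = Add(C, b)
Function('W')(d) = Mul(2, d)
Function('O')(n, L) = Add(-6, Mul(4, Pow(L, 2))) (Function('O')(n, L) = Add(-6, Mul(2, Mul(Mul(2, L), L))) = Add(-6, Mul(2, Mul(2, Pow(L, 2)))) = Add(-6, Mul(4, Pow(L, 2))))
Function('f')(X, q) = Add(62, Mul(-1, X)) (Function('f')(X, q) = Add(70, Mul(-1, Add(X, 8))) = Add(70, Mul(-1, Add(8, X))) = Add(70, Add(-8, Mul(-1, X))) = Add(62, Mul(-1, X)))
G = 21232 (G = Mul(8, Add(Add(62, Mul(-1, -86)), 2506)) = Mul(8, Add(Add(62, 86), 2506)) = Mul(8, Add(148, 2506)) = Mul(8, 2654) = 21232)
Add(Function('O')(180, 123), G) = Add(Add(-6, Mul(4, Pow(123, 2))), 21232) = Add(Add(-6, Mul(4, 15129)), 21232) = Add(Add(-6, 60516), 21232) = Add(60510, 21232) = 81742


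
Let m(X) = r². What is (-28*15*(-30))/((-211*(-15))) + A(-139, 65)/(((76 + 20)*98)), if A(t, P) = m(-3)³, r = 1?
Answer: 7902931/1985088 ≈ 3.9811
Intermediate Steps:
m(X) = 1 (m(X) = 1² = 1)
A(t, P) = 1 (A(t, P) = 1³ = 1)
(-28*15*(-30))/((-211*(-15))) + A(-139, 65)/(((76 + 20)*98)) = (-28*15*(-30))/((-211*(-15))) + 1/((76 + 20)*98) = -420*(-30)/3165 + 1/(96*98) = 12600*(1/3165) + 1/9408 = 840/211 + 1*(1/9408) = 840/211 + 1/9408 = 7902931/1985088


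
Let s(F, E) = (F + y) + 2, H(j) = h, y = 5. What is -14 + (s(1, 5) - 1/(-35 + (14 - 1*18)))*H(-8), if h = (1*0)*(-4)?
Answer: -14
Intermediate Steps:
h = 0 (h = 0*(-4) = 0)
H(j) = 0
s(F, E) = 7 + F (s(F, E) = (F + 5) + 2 = (5 + F) + 2 = 7 + F)
-14 + (s(1, 5) - 1/(-35 + (14 - 1*18)))*H(-8) = -14 + ((7 + 1) - 1/(-35 + (14 - 1*18)))*0 = -14 + (8 - 1/(-35 + (14 - 18)))*0 = -14 + (8 - 1/(-35 - 4))*0 = -14 + (8 - 1/(-39))*0 = -14 + (8 - 1*(-1/39))*0 = -14 + (8 + 1/39)*0 = -14 + (313/39)*0 = -14 + 0 = -14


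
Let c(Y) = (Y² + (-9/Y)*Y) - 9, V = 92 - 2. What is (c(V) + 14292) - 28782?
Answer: -6408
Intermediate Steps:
V = 90
c(Y) = -18 + Y² (c(Y) = (Y² - 9) - 9 = (-9 + Y²) - 9 = -18 + Y²)
(c(V) + 14292) - 28782 = ((-18 + 90²) + 14292) - 28782 = ((-18 + 8100) + 14292) - 28782 = (8082 + 14292) - 28782 = 22374 - 28782 = -6408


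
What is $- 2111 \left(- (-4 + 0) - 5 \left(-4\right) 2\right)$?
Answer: $-92884$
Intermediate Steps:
$- 2111 \left(- (-4 + 0) - 5 \left(-4\right) 2\right) = - 2111 \left(\left(-1\right) \left(-4\right) - \left(-20\right) 2\right) = - 2111 \left(4 - -40\right) = - 2111 \left(4 + 40\right) = \left(-2111\right) 44 = -92884$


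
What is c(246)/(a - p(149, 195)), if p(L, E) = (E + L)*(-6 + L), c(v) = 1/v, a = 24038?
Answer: -1/6187884 ≈ -1.6161e-7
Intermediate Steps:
p(L, E) = (-6 + L)*(E + L)
c(246)/(a - p(149, 195)) = 1/(246*(24038 - (149² - 6*195 - 6*149 + 195*149))) = 1/(246*(24038 - (22201 - 1170 - 894 + 29055))) = 1/(246*(24038 - 1*49192)) = 1/(246*(24038 - 49192)) = (1/246)/(-25154) = (1/246)*(-1/25154) = -1/6187884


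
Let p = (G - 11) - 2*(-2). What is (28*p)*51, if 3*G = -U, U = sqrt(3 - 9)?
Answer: -9996 - 476*I*sqrt(6) ≈ -9996.0 - 1166.0*I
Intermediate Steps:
U = I*sqrt(6) (U = sqrt(-6) = I*sqrt(6) ≈ 2.4495*I)
G = -I*sqrt(6)/3 (G = (-I*sqrt(6))/3 = -I*sqrt(6)/3 ≈ -0.8165*I)
p = -7 - I*sqrt(6)/3 (p = (-I*sqrt(6)/3 - 11) - 2*(-2) = (-11 - I*sqrt(6)/3) + 4 = -7 - I*sqrt(6)/3 ≈ -7.0 - 0.8165*I)
(28*p)*51 = (28*(-7 - I*sqrt(6)/3))*51 = (-196 - 28*I*sqrt(6)/3)*51 = -9996 - 476*I*sqrt(6)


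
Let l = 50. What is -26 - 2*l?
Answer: -126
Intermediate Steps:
-26 - 2*l = -26 - 2*50 = -26 - 100 = -126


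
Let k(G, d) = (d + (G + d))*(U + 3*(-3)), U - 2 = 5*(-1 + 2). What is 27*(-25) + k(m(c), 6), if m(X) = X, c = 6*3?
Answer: -735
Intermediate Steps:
c = 18
U = 7 (U = 2 + 5*(-1 + 2) = 2 + 5*1 = 2 + 5 = 7)
k(G, d) = -4*d - 2*G (k(G, d) = (d + (G + d))*(7 + 3*(-3)) = (G + 2*d)*(7 - 9) = (G + 2*d)*(-2) = -4*d - 2*G)
27*(-25) + k(m(c), 6) = 27*(-25) + (-4*6 - 2*18) = -675 + (-24 - 36) = -675 - 60 = -735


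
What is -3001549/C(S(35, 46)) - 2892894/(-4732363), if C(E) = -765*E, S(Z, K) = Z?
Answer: 14281876667137/126709019325 ≈ 112.71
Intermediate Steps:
-3001549/C(S(35, 46)) - 2892894/(-4732363) = -3001549/((-765*35)) - 2892894/(-4732363) = -3001549/(-26775) - 2892894*(-1/4732363) = -3001549*(-1/26775) + 2892894/4732363 = 3001549/26775 + 2892894/4732363 = 14281876667137/126709019325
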